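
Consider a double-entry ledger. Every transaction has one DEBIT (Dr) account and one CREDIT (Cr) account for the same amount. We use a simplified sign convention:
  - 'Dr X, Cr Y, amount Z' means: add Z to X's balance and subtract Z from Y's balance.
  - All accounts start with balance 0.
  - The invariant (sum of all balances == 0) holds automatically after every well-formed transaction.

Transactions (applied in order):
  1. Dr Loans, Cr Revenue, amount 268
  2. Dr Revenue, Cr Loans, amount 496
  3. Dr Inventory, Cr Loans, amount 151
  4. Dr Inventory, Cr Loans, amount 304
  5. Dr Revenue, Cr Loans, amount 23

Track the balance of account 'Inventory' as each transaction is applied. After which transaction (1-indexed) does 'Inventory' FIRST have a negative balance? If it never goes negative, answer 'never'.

Answer: never

Derivation:
After txn 1: Inventory=0
After txn 2: Inventory=0
After txn 3: Inventory=151
After txn 4: Inventory=455
After txn 5: Inventory=455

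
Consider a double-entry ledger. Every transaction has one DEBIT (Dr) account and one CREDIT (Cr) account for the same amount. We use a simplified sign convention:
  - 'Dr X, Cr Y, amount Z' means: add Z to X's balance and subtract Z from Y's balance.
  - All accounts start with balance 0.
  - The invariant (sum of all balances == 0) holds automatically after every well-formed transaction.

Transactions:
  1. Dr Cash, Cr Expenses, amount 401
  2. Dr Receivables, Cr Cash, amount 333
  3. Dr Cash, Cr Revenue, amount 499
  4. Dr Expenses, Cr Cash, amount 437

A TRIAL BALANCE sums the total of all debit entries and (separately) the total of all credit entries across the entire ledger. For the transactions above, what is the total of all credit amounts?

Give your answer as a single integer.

Txn 1: credit+=401
Txn 2: credit+=333
Txn 3: credit+=499
Txn 4: credit+=437
Total credits = 1670

Answer: 1670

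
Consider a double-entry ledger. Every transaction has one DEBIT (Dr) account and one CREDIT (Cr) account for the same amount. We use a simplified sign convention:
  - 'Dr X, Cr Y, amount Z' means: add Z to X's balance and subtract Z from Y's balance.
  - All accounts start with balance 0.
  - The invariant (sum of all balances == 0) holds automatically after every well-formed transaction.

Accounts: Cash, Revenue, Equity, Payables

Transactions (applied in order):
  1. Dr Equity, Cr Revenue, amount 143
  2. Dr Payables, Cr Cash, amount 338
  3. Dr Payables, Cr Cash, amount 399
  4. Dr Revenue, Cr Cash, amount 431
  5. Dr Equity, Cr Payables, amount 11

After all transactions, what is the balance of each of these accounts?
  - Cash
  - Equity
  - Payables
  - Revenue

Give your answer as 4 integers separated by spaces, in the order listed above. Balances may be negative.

After txn 1 (Dr Equity, Cr Revenue, amount 143): Equity=143 Revenue=-143
After txn 2 (Dr Payables, Cr Cash, amount 338): Cash=-338 Equity=143 Payables=338 Revenue=-143
After txn 3 (Dr Payables, Cr Cash, amount 399): Cash=-737 Equity=143 Payables=737 Revenue=-143
After txn 4 (Dr Revenue, Cr Cash, amount 431): Cash=-1168 Equity=143 Payables=737 Revenue=288
After txn 5 (Dr Equity, Cr Payables, amount 11): Cash=-1168 Equity=154 Payables=726 Revenue=288

Answer: -1168 154 726 288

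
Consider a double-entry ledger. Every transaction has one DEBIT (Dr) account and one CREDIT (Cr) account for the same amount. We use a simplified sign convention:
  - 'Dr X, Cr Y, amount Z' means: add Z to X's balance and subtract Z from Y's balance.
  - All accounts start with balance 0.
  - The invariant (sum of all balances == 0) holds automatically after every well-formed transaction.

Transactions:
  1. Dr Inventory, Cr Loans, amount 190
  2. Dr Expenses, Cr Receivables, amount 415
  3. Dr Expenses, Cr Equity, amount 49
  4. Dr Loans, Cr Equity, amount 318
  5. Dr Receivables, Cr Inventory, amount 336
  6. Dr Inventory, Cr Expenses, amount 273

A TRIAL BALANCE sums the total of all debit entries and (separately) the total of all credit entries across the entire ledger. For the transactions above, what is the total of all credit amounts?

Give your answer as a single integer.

Answer: 1581

Derivation:
Txn 1: credit+=190
Txn 2: credit+=415
Txn 3: credit+=49
Txn 4: credit+=318
Txn 5: credit+=336
Txn 6: credit+=273
Total credits = 1581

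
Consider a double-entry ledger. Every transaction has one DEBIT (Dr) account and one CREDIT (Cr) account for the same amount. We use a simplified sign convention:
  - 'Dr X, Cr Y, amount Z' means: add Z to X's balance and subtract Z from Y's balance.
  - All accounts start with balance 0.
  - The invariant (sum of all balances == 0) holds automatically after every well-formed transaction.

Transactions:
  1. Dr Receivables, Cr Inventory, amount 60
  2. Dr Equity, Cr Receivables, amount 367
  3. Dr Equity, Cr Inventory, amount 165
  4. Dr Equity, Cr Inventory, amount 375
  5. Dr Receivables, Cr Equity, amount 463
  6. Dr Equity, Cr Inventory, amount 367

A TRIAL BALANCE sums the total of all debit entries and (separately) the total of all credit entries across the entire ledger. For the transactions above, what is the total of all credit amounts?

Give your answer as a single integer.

Txn 1: credit+=60
Txn 2: credit+=367
Txn 3: credit+=165
Txn 4: credit+=375
Txn 5: credit+=463
Txn 6: credit+=367
Total credits = 1797

Answer: 1797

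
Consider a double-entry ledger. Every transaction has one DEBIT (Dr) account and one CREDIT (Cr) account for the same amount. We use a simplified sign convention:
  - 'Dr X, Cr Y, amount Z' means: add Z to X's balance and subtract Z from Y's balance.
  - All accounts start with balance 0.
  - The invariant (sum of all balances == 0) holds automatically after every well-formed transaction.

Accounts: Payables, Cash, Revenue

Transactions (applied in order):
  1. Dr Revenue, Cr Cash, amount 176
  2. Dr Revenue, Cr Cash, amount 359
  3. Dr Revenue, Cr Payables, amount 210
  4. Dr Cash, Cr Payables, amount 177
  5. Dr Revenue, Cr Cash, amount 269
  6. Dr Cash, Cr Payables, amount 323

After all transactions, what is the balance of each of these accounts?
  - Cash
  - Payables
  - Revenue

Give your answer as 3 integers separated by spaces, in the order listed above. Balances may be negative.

After txn 1 (Dr Revenue, Cr Cash, amount 176): Cash=-176 Revenue=176
After txn 2 (Dr Revenue, Cr Cash, amount 359): Cash=-535 Revenue=535
After txn 3 (Dr Revenue, Cr Payables, amount 210): Cash=-535 Payables=-210 Revenue=745
After txn 4 (Dr Cash, Cr Payables, amount 177): Cash=-358 Payables=-387 Revenue=745
After txn 5 (Dr Revenue, Cr Cash, amount 269): Cash=-627 Payables=-387 Revenue=1014
After txn 6 (Dr Cash, Cr Payables, amount 323): Cash=-304 Payables=-710 Revenue=1014

Answer: -304 -710 1014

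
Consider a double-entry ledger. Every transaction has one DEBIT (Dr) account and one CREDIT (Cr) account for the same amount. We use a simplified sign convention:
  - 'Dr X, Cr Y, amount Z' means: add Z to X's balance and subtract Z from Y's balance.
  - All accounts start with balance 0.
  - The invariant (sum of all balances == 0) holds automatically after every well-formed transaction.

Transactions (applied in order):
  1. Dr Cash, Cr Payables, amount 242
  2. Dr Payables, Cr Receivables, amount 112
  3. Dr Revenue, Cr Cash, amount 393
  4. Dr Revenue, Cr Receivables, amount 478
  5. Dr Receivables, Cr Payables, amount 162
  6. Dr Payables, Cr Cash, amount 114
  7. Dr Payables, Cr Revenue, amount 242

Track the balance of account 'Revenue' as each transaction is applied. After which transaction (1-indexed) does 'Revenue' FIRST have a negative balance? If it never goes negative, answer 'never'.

Answer: never

Derivation:
After txn 1: Revenue=0
After txn 2: Revenue=0
After txn 3: Revenue=393
After txn 4: Revenue=871
After txn 5: Revenue=871
After txn 6: Revenue=871
After txn 7: Revenue=629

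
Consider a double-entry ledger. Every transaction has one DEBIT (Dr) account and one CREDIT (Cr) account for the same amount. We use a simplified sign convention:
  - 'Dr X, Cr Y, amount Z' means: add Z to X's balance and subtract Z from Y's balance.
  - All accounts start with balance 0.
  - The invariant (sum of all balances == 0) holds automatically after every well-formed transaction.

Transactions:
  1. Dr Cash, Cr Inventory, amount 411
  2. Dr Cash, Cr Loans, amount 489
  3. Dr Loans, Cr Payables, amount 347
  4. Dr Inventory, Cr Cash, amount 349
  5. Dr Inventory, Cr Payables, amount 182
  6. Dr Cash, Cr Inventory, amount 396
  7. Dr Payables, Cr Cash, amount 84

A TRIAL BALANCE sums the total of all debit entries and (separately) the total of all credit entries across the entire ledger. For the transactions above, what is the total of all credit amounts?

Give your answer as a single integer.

Txn 1: credit+=411
Txn 2: credit+=489
Txn 3: credit+=347
Txn 4: credit+=349
Txn 5: credit+=182
Txn 6: credit+=396
Txn 7: credit+=84
Total credits = 2258

Answer: 2258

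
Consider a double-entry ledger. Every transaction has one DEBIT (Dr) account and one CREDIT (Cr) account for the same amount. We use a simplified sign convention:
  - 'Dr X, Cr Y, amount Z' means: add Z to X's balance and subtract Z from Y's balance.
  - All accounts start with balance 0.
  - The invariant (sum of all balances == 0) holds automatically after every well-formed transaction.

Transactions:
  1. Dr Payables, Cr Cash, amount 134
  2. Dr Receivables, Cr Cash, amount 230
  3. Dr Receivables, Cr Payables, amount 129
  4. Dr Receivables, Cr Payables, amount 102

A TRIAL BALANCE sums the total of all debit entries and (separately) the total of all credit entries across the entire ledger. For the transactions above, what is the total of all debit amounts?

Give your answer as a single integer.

Answer: 595

Derivation:
Txn 1: debit+=134
Txn 2: debit+=230
Txn 3: debit+=129
Txn 4: debit+=102
Total debits = 595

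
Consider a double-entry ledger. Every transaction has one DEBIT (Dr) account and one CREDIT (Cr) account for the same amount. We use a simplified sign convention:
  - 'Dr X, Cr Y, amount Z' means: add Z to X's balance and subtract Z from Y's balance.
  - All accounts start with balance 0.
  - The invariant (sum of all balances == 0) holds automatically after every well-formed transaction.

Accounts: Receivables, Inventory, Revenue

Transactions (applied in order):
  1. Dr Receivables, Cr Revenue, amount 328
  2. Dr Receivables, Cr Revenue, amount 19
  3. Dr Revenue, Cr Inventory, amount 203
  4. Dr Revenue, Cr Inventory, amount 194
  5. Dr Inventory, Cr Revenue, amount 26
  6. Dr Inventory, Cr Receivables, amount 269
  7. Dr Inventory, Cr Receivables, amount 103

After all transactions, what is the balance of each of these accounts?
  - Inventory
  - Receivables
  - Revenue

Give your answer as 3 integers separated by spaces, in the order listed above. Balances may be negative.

After txn 1 (Dr Receivables, Cr Revenue, amount 328): Receivables=328 Revenue=-328
After txn 2 (Dr Receivables, Cr Revenue, amount 19): Receivables=347 Revenue=-347
After txn 3 (Dr Revenue, Cr Inventory, amount 203): Inventory=-203 Receivables=347 Revenue=-144
After txn 4 (Dr Revenue, Cr Inventory, amount 194): Inventory=-397 Receivables=347 Revenue=50
After txn 5 (Dr Inventory, Cr Revenue, amount 26): Inventory=-371 Receivables=347 Revenue=24
After txn 6 (Dr Inventory, Cr Receivables, amount 269): Inventory=-102 Receivables=78 Revenue=24
After txn 7 (Dr Inventory, Cr Receivables, amount 103): Inventory=1 Receivables=-25 Revenue=24

Answer: 1 -25 24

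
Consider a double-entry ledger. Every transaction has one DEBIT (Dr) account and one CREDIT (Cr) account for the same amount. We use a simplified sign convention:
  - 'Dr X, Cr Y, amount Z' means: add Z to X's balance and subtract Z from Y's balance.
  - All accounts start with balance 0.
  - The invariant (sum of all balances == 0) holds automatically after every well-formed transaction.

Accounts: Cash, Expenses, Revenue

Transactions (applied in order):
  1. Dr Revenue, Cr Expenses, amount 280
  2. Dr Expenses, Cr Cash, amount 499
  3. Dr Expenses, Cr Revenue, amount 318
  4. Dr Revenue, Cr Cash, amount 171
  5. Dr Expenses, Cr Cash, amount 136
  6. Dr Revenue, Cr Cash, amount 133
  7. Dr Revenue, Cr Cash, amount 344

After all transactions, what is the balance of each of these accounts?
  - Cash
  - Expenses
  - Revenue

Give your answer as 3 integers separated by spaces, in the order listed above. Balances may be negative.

Answer: -1283 673 610

Derivation:
After txn 1 (Dr Revenue, Cr Expenses, amount 280): Expenses=-280 Revenue=280
After txn 2 (Dr Expenses, Cr Cash, amount 499): Cash=-499 Expenses=219 Revenue=280
After txn 3 (Dr Expenses, Cr Revenue, amount 318): Cash=-499 Expenses=537 Revenue=-38
After txn 4 (Dr Revenue, Cr Cash, amount 171): Cash=-670 Expenses=537 Revenue=133
After txn 5 (Dr Expenses, Cr Cash, amount 136): Cash=-806 Expenses=673 Revenue=133
After txn 6 (Dr Revenue, Cr Cash, amount 133): Cash=-939 Expenses=673 Revenue=266
After txn 7 (Dr Revenue, Cr Cash, amount 344): Cash=-1283 Expenses=673 Revenue=610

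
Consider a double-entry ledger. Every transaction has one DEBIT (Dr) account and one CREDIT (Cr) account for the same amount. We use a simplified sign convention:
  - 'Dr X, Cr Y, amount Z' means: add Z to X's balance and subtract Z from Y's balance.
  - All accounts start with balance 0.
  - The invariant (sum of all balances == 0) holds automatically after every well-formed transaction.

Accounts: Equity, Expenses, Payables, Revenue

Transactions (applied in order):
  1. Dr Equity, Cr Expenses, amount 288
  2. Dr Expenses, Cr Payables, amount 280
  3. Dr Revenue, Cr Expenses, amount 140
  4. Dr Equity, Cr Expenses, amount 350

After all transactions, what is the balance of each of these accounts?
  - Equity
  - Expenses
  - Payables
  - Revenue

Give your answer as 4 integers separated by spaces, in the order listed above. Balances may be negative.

After txn 1 (Dr Equity, Cr Expenses, amount 288): Equity=288 Expenses=-288
After txn 2 (Dr Expenses, Cr Payables, amount 280): Equity=288 Expenses=-8 Payables=-280
After txn 3 (Dr Revenue, Cr Expenses, amount 140): Equity=288 Expenses=-148 Payables=-280 Revenue=140
After txn 4 (Dr Equity, Cr Expenses, amount 350): Equity=638 Expenses=-498 Payables=-280 Revenue=140

Answer: 638 -498 -280 140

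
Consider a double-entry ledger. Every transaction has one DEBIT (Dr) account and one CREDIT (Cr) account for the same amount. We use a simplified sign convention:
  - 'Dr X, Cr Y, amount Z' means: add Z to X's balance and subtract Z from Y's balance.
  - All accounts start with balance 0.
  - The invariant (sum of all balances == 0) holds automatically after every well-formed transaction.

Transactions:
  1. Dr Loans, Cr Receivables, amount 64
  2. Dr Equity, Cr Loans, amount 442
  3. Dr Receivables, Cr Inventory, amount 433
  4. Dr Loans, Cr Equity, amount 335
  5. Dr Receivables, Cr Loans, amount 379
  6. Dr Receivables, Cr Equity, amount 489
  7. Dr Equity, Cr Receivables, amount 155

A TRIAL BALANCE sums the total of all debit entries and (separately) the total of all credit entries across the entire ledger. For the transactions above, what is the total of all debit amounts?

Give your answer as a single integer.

Answer: 2297

Derivation:
Txn 1: debit+=64
Txn 2: debit+=442
Txn 3: debit+=433
Txn 4: debit+=335
Txn 5: debit+=379
Txn 6: debit+=489
Txn 7: debit+=155
Total debits = 2297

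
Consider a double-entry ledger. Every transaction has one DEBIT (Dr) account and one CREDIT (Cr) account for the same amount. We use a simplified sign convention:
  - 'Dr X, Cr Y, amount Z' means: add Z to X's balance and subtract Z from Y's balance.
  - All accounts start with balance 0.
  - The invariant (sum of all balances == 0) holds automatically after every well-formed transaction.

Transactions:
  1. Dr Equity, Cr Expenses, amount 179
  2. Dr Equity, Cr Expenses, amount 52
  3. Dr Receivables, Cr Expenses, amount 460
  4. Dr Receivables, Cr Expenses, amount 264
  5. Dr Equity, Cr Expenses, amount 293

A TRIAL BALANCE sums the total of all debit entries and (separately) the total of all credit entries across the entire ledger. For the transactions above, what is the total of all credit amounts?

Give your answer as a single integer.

Txn 1: credit+=179
Txn 2: credit+=52
Txn 3: credit+=460
Txn 4: credit+=264
Txn 5: credit+=293
Total credits = 1248

Answer: 1248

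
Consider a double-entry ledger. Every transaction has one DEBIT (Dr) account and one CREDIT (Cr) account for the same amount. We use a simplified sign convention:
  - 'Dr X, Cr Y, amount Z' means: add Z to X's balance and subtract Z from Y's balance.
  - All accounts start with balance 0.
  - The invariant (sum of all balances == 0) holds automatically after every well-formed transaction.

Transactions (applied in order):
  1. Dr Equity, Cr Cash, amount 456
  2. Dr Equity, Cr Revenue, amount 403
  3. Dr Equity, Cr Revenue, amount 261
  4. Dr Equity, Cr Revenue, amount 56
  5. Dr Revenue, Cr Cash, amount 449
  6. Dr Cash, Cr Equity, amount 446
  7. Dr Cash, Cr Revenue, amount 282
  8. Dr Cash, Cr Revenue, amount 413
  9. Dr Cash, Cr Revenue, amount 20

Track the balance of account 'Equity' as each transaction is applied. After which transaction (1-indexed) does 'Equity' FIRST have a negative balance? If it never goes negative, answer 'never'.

After txn 1: Equity=456
After txn 2: Equity=859
After txn 3: Equity=1120
After txn 4: Equity=1176
After txn 5: Equity=1176
After txn 6: Equity=730
After txn 7: Equity=730
After txn 8: Equity=730
After txn 9: Equity=730

Answer: never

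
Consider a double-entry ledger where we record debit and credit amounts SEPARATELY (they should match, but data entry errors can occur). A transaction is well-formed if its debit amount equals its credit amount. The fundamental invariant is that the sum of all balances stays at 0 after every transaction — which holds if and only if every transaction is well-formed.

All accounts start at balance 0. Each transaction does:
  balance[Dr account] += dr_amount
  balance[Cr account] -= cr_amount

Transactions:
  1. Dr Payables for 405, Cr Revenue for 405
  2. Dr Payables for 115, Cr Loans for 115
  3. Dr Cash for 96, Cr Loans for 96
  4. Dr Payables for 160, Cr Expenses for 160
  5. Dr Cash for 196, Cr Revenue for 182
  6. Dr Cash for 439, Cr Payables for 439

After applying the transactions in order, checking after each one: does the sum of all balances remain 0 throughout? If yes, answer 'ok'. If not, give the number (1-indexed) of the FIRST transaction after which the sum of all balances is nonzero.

Answer: 5

Derivation:
After txn 1: dr=405 cr=405 sum_balances=0
After txn 2: dr=115 cr=115 sum_balances=0
After txn 3: dr=96 cr=96 sum_balances=0
After txn 4: dr=160 cr=160 sum_balances=0
After txn 5: dr=196 cr=182 sum_balances=14
After txn 6: dr=439 cr=439 sum_balances=14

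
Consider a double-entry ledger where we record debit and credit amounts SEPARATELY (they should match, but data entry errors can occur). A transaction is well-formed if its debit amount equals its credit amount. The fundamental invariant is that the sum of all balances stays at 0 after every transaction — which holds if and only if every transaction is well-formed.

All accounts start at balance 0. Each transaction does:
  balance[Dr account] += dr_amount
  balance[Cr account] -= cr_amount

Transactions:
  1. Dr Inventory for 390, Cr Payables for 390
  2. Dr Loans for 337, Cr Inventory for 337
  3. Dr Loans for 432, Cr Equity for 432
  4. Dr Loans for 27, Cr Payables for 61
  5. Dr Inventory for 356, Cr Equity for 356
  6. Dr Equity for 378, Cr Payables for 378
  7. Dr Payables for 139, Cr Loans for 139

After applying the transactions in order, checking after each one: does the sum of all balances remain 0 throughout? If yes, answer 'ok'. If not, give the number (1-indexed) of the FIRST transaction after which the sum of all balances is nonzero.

After txn 1: dr=390 cr=390 sum_balances=0
After txn 2: dr=337 cr=337 sum_balances=0
After txn 3: dr=432 cr=432 sum_balances=0
After txn 4: dr=27 cr=61 sum_balances=-34
After txn 5: dr=356 cr=356 sum_balances=-34
After txn 6: dr=378 cr=378 sum_balances=-34
After txn 7: dr=139 cr=139 sum_balances=-34

Answer: 4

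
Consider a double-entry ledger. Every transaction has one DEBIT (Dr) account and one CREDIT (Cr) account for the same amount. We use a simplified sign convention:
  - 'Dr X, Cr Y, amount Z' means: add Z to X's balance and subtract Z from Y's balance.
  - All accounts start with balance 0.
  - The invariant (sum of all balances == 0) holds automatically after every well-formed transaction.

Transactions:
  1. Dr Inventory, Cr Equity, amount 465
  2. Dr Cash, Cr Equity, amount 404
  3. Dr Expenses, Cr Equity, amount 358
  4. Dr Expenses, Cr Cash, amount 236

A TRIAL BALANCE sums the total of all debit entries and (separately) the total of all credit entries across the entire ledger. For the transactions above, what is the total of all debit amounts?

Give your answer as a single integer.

Txn 1: debit+=465
Txn 2: debit+=404
Txn 3: debit+=358
Txn 4: debit+=236
Total debits = 1463

Answer: 1463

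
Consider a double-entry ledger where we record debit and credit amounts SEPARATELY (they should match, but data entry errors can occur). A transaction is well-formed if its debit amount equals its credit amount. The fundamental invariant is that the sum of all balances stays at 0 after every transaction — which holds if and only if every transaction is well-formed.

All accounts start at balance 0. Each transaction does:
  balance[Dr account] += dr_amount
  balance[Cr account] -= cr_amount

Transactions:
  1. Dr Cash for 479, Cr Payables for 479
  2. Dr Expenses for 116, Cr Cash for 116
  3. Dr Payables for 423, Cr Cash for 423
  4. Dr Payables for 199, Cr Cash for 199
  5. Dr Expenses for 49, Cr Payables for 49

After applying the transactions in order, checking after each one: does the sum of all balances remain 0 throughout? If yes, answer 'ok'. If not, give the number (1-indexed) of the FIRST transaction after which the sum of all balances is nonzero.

After txn 1: dr=479 cr=479 sum_balances=0
After txn 2: dr=116 cr=116 sum_balances=0
After txn 3: dr=423 cr=423 sum_balances=0
After txn 4: dr=199 cr=199 sum_balances=0
After txn 5: dr=49 cr=49 sum_balances=0

Answer: ok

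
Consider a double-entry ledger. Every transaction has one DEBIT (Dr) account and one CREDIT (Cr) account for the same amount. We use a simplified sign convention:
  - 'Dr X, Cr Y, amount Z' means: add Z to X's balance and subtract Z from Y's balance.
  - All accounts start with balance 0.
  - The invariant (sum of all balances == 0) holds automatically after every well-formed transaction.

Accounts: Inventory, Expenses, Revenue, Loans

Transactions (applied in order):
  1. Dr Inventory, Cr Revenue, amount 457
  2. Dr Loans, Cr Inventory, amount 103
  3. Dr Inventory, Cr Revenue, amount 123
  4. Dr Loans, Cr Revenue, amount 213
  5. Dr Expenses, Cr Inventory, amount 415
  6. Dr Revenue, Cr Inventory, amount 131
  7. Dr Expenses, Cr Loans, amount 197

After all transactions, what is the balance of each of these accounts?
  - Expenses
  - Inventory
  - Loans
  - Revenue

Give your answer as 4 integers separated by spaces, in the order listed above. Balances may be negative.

Answer: 612 -69 119 -662

Derivation:
After txn 1 (Dr Inventory, Cr Revenue, amount 457): Inventory=457 Revenue=-457
After txn 2 (Dr Loans, Cr Inventory, amount 103): Inventory=354 Loans=103 Revenue=-457
After txn 3 (Dr Inventory, Cr Revenue, amount 123): Inventory=477 Loans=103 Revenue=-580
After txn 4 (Dr Loans, Cr Revenue, amount 213): Inventory=477 Loans=316 Revenue=-793
After txn 5 (Dr Expenses, Cr Inventory, amount 415): Expenses=415 Inventory=62 Loans=316 Revenue=-793
After txn 6 (Dr Revenue, Cr Inventory, amount 131): Expenses=415 Inventory=-69 Loans=316 Revenue=-662
After txn 7 (Dr Expenses, Cr Loans, amount 197): Expenses=612 Inventory=-69 Loans=119 Revenue=-662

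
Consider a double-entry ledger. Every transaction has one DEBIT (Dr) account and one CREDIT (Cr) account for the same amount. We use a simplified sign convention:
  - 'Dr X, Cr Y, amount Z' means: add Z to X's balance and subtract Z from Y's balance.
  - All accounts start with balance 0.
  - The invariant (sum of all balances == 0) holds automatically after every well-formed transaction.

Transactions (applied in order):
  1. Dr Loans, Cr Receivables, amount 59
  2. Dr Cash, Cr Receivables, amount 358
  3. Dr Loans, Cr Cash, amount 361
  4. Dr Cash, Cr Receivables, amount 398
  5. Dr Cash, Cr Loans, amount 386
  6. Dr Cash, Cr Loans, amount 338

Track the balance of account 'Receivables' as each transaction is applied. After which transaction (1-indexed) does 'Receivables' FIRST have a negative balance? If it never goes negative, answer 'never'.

Answer: 1

Derivation:
After txn 1: Receivables=-59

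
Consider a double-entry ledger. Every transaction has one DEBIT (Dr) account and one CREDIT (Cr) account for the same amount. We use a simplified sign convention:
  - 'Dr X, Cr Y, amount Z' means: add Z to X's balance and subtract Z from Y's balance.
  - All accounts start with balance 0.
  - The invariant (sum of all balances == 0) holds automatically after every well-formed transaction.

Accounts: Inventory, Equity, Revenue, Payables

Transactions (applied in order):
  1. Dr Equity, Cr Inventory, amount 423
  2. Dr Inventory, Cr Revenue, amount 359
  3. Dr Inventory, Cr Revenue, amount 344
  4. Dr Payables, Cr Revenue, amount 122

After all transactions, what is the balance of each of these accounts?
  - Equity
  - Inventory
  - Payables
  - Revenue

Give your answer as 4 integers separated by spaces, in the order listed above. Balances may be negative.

Answer: 423 280 122 -825

Derivation:
After txn 1 (Dr Equity, Cr Inventory, amount 423): Equity=423 Inventory=-423
After txn 2 (Dr Inventory, Cr Revenue, amount 359): Equity=423 Inventory=-64 Revenue=-359
After txn 3 (Dr Inventory, Cr Revenue, amount 344): Equity=423 Inventory=280 Revenue=-703
After txn 4 (Dr Payables, Cr Revenue, amount 122): Equity=423 Inventory=280 Payables=122 Revenue=-825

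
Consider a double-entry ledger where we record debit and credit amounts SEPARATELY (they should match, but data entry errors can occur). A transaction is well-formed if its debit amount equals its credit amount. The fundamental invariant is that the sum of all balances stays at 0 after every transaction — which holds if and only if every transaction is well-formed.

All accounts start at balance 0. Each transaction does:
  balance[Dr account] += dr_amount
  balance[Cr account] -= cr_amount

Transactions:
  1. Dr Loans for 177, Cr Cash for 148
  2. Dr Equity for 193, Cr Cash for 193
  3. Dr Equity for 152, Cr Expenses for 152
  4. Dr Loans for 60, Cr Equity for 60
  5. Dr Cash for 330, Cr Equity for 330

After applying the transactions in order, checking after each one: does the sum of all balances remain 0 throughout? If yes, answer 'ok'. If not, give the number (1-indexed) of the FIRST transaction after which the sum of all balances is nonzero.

Answer: 1

Derivation:
After txn 1: dr=177 cr=148 sum_balances=29
After txn 2: dr=193 cr=193 sum_balances=29
After txn 3: dr=152 cr=152 sum_balances=29
After txn 4: dr=60 cr=60 sum_balances=29
After txn 5: dr=330 cr=330 sum_balances=29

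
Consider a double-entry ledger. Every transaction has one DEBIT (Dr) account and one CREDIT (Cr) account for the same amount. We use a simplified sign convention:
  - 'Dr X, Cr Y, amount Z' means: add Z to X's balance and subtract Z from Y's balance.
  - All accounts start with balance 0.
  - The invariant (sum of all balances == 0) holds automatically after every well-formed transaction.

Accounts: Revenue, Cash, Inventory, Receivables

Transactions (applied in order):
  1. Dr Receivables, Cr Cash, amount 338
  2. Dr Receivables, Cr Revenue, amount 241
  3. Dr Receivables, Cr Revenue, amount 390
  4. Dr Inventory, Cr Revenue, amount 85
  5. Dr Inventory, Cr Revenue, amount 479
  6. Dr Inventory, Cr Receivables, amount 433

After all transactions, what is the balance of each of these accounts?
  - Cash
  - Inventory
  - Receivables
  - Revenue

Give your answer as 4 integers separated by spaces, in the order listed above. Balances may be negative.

Answer: -338 997 536 -1195

Derivation:
After txn 1 (Dr Receivables, Cr Cash, amount 338): Cash=-338 Receivables=338
After txn 2 (Dr Receivables, Cr Revenue, amount 241): Cash=-338 Receivables=579 Revenue=-241
After txn 3 (Dr Receivables, Cr Revenue, amount 390): Cash=-338 Receivables=969 Revenue=-631
After txn 4 (Dr Inventory, Cr Revenue, amount 85): Cash=-338 Inventory=85 Receivables=969 Revenue=-716
After txn 5 (Dr Inventory, Cr Revenue, amount 479): Cash=-338 Inventory=564 Receivables=969 Revenue=-1195
After txn 6 (Dr Inventory, Cr Receivables, amount 433): Cash=-338 Inventory=997 Receivables=536 Revenue=-1195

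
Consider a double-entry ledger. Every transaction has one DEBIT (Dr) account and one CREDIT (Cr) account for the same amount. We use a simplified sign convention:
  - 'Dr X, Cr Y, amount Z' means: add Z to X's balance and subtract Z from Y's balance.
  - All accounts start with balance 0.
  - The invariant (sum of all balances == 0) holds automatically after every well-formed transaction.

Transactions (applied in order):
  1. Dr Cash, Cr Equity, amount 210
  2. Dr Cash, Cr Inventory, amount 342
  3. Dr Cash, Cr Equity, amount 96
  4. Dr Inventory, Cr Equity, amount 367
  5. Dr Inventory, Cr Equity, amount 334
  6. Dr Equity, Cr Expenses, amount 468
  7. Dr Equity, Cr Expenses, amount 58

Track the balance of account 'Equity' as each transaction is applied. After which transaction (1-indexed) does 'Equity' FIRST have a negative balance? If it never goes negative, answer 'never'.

Answer: 1

Derivation:
After txn 1: Equity=-210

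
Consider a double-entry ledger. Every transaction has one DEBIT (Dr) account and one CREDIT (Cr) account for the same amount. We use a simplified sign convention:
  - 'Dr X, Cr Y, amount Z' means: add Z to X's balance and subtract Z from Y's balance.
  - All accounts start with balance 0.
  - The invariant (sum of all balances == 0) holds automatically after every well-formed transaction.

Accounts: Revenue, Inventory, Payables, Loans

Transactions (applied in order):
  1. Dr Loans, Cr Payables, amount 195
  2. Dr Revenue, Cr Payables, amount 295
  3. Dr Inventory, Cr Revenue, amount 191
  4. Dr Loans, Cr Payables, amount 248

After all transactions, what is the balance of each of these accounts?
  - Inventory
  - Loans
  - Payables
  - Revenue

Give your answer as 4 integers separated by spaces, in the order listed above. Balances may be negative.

After txn 1 (Dr Loans, Cr Payables, amount 195): Loans=195 Payables=-195
After txn 2 (Dr Revenue, Cr Payables, amount 295): Loans=195 Payables=-490 Revenue=295
After txn 3 (Dr Inventory, Cr Revenue, amount 191): Inventory=191 Loans=195 Payables=-490 Revenue=104
After txn 4 (Dr Loans, Cr Payables, amount 248): Inventory=191 Loans=443 Payables=-738 Revenue=104

Answer: 191 443 -738 104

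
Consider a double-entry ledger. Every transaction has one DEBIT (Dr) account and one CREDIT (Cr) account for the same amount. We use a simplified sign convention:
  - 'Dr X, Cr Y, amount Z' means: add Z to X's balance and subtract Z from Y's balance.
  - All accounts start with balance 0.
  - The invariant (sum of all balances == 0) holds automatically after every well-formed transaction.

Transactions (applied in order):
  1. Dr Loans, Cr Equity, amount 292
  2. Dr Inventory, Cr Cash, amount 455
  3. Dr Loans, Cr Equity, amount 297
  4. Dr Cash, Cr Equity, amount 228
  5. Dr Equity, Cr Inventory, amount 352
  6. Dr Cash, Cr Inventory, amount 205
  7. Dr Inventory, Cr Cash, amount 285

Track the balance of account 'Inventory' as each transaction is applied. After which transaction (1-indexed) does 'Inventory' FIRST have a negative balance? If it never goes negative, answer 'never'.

Answer: 6

Derivation:
After txn 1: Inventory=0
After txn 2: Inventory=455
After txn 3: Inventory=455
After txn 4: Inventory=455
After txn 5: Inventory=103
After txn 6: Inventory=-102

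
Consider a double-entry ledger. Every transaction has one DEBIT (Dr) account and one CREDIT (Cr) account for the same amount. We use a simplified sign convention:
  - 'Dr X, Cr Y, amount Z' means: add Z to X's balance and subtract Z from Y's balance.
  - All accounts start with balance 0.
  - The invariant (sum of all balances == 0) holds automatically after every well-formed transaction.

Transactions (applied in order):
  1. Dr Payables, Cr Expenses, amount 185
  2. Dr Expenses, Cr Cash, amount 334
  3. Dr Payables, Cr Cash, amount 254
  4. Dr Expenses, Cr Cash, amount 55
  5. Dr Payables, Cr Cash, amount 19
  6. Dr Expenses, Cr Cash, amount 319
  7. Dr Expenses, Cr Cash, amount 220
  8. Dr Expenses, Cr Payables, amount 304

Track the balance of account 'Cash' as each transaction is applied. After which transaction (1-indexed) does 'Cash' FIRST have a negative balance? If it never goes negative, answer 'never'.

After txn 1: Cash=0
After txn 2: Cash=-334

Answer: 2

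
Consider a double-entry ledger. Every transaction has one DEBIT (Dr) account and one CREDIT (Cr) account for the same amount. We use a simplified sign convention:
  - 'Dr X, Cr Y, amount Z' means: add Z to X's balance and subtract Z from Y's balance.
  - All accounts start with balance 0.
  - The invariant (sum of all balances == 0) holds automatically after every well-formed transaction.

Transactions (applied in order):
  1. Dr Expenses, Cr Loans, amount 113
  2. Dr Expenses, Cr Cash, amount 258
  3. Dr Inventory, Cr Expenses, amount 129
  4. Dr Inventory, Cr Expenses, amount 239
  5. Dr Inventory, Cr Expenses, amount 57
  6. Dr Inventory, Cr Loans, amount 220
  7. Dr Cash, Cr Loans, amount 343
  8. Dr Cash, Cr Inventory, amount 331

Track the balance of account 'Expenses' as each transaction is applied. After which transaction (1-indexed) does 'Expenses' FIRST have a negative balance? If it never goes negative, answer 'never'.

Answer: 5

Derivation:
After txn 1: Expenses=113
After txn 2: Expenses=371
After txn 3: Expenses=242
After txn 4: Expenses=3
After txn 5: Expenses=-54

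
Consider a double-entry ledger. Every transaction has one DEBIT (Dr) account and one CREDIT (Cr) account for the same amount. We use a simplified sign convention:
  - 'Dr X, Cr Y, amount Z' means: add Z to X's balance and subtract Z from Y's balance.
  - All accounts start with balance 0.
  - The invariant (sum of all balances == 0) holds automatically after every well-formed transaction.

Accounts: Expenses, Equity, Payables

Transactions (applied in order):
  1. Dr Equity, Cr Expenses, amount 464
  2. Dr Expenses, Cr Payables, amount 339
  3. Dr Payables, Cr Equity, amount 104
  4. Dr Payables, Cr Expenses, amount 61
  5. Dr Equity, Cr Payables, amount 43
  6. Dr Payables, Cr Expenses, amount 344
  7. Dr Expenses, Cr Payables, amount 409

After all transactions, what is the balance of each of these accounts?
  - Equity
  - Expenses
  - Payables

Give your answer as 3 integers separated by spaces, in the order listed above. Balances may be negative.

After txn 1 (Dr Equity, Cr Expenses, amount 464): Equity=464 Expenses=-464
After txn 2 (Dr Expenses, Cr Payables, amount 339): Equity=464 Expenses=-125 Payables=-339
After txn 3 (Dr Payables, Cr Equity, amount 104): Equity=360 Expenses=-125 Payables=-235
After txn 4 (Dr Payables, Cr Expenses, amount 61): Equity=360 Expenses=-186 Payables=-174
After txn 5 (Dr Equity, Cr Payables, amount 43): Equity=403 Expenses=-186 Payables=-217
After txn 6 (Dr Payables, Cr Expenses, amount 344): Equity=403 Expenses=-530 Payables=127
After txn 7 (Dr Expenses, Cr Payables, amount 409): Equity=403 Expenses=-121 Payables=-282

Answer: 403 -121 -282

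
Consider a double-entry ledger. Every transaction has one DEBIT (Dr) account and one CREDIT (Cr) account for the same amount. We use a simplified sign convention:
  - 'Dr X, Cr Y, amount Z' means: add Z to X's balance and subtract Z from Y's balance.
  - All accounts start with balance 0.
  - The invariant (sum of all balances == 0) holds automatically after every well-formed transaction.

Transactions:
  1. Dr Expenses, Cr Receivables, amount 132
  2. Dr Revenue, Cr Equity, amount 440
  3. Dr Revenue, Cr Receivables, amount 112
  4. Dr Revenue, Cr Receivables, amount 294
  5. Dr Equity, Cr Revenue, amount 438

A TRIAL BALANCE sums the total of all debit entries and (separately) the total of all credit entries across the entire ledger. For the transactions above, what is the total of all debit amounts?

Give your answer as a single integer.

Answer: 1416

Derivation:
Txn 1: debit+=132
Txn 2: debit+=440
Txn 3: debit+=112
Txn 4: debit+=294
Txn 5: debit+=438
Total debits = 1416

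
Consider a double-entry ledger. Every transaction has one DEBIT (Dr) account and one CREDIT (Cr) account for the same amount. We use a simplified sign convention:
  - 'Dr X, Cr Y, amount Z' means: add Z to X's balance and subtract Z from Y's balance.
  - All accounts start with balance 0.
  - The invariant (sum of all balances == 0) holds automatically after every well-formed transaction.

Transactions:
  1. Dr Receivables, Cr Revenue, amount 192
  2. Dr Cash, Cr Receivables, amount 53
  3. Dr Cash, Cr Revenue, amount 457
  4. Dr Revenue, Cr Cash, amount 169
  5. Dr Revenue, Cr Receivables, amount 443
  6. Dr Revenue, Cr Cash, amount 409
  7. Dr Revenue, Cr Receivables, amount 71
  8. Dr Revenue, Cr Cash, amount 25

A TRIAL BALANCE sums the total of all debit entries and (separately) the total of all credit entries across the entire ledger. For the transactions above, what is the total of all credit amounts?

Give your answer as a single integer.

Txn 1: credit+=192
Txn 2: credit+=53
Txn 3: credit+=457
Txn 4: credit+=169
Txn 5: credit+=443
Txn 6: credit+=409
Txn 7: credit+=71
Txn 8: credit+=25
Total credits = 1819

Answer: 1819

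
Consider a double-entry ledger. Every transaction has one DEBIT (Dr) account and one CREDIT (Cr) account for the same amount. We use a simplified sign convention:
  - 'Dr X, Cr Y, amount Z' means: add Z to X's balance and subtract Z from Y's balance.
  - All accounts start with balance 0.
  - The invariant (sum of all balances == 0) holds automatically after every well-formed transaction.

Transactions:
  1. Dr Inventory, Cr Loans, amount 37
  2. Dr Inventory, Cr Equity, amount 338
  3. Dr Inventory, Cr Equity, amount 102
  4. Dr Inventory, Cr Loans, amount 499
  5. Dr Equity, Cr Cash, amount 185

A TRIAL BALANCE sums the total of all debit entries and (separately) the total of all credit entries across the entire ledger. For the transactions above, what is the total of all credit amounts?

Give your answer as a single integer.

Txn 1: credit+=37
Txn 2: credit+=338
Txn 3: credit+=102
Txn 4: credit+=499
Txn 5: credit+=185
Total credits = 1161

Answer: 1161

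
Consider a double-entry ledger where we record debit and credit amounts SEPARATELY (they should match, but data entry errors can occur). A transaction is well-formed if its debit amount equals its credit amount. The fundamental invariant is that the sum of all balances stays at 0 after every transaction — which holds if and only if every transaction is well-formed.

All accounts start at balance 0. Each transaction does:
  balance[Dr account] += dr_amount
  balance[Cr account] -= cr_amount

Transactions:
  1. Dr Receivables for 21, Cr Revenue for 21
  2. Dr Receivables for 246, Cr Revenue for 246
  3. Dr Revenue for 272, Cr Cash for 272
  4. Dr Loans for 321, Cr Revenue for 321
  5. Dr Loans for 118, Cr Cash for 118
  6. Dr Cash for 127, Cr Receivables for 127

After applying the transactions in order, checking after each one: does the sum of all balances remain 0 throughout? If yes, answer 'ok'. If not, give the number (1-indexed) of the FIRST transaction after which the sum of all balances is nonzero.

After txn 1: dr=21 cr=21 sum_balances=0
After txn 2: dr=246 cr=246 sum_balances=0
After txn 3: dr=272 cr=272 sum_balances=0
After txn 4: dr=321 cr=321 sum_balances=0
After txn 5: dr=118 cr=118 sum_balances=0
After txn 6: dr=127 cr=127 sum_balances=0

Answer: ok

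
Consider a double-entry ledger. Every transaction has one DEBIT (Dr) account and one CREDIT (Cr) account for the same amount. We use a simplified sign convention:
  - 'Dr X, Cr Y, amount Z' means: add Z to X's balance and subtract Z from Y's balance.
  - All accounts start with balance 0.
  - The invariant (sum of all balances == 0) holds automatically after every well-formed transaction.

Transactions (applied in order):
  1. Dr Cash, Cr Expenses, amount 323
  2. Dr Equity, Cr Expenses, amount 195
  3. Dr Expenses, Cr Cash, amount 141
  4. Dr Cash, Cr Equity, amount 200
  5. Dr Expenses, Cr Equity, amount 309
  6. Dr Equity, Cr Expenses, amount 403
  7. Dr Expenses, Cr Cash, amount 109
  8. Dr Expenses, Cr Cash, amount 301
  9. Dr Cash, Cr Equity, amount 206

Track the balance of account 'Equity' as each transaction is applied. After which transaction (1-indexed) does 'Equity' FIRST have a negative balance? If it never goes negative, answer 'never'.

After txn 1: Equity=0
After txn 2: Equity=195
After txn 3: Equity=195
After txn 4: Equity=-5

Answer: 4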